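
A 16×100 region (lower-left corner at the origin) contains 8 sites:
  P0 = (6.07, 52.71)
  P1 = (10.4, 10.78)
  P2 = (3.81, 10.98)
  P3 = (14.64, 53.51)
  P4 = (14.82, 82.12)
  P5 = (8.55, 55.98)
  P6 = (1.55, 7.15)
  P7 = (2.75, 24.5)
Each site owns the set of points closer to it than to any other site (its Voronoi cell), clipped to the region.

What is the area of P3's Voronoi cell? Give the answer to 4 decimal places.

Area of P3's cell: 110.7163

1. box [0,16]×[0,100]: [(0, 0) (16, 0) (16, 100) (0, 100)]
2. ⊥bis P3·P0 via (10.355,53.11): [(15.3128, 0) (16, 0) (16, 100) (5.9779, 100)]  |A|=535.4685
3. ⊥bis P3·P1 via (12.52,32.145): [(12.3101, 32.1658) (16, 31.7997) (16, 100) (5.9779, 100)]  |A|=465.7471
4. ⊥bis P3·P2 via (9.225,32.245): [(12.3101, 32.1658) (16, 31.7997) (16, 100) (5.9779, 100)]  |A|=465.7471
5. ⊥bis P3·P4 via (14.73,67.815): [(8.9789, 67.8512) (12.3101, 32.1658) (16, 31.7997) (16, 67.807)]  |A|=191.6326
6. ⊥bis P3·P5 via (11.595,54.745): [(10.4629, 51.9538) (12.3101, 32.1658) (16, 31.7997) (16, 65.6059)]  |A|=129.7632
7. ⊥bis P3·P6 via (8.095,30.33): [(10.4629, 51.9538) (12.3101, 32.1658) (16, 31.7997) (16, 65.6059)]  |A|=129.7632
8. ⊥bis P3·P7 via (8.695,39.005): [(10.4629, 51.9538) (11.7901, 37.7364) (16, 36.011) (16, 65.6059)]  |A|=110.7163
9. canonical 4-gon: [(10.4629, 51.9538) (11.7901, 37.7364) (16, 36.011) (16, 65.6059)]
10. shoelace: 110.7163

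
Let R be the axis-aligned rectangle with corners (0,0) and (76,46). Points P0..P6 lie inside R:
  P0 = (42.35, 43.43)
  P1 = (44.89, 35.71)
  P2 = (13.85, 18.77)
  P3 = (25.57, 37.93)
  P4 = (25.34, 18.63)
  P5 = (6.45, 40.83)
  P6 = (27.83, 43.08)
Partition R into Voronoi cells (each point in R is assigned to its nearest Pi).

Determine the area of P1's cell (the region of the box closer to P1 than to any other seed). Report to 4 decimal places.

Area of P1's cell: 1432.5650

1. box [0,76]×[0,46]: [(0, 0) (76, 0) (76, 46) (0, 46)]
2. ⊥bis P1·P0 via (43.62,39.57): [(0, 25.2183) (0, 0) (76, 0) (76, 46) (63.1631, 46)]  |A|=2839.6825
3. ⊥bis P1·P2 via (29.37,27.24): [(25.8345, 33.7183) (44.2362, 0) (76, 0) (76, 46) (63.1631, 46)]  |A|=1768.1472
4. ⊥bis P1·P3 via (35.23,36.82): [(35.2288, 36.8091) (33.3014, 20.0362) (44.2362, 0) (76, 0) (76, 46) (63.1631, 46)]  |A|=1692.3412
5. ⊥bis P1·P4 via (35.115,27.17): [(35.2288, 36.8091) (34.2367, 28.1753) (58.8523, 0) (76, 0) (76, 46) (63.1631, 46)]  |A|=1432.5654
6. ⊥bis P1·P5 via (25.67,38.27): [(35.2288, 36.8091) (34.2367, 28.1753) (58.8523, 0) (76, 0) (76, 46) (63.1631, 46)]  |A|=1432.5654
7. ⊥bis P1·P6 via (36.36,39.395): [(35.2452, 36.8146) (35.2236, 36.7645) (34.2367, 28.1753) (58.8523, 0) (76, 0) (76, 46) (63.1631, 46)]  |A|=1432.565
8. canonical 7-gon: [(35.2452, 36.8146) (35.2236, 36.7645) (34.2367, 28.1753) (58.8523, 0) (76, 0) (76, 46) (63.1631, 46)]
9. shoelace: 1432.565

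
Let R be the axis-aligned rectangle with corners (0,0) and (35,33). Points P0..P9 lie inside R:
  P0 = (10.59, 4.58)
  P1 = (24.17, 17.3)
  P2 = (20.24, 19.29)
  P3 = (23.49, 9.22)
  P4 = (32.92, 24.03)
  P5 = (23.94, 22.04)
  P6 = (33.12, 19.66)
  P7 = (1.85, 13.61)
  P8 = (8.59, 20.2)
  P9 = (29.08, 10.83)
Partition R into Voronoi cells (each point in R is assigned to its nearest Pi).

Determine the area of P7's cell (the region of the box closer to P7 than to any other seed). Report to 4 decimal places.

Area of P7's cell: 92.2949

1. box [0,35]×[0,33]: [(0, 0) (35, 0) (35, 33) (0, 33)]
2. ⊥bis P7·P0 via (6.22,9.095): [(0, 3.0748) (30.9182, 33) (0, 33)]  |A|=462.6171
3. ⊥bis P7·P1 via (13.01,15.455): [(0, 3.0748) (12.9798, 15.6377) (10.1094, 33) (0, 33)]  |A|=281.9731
4. ⊥bis P7·P2 via (11.045,16.45): [(0, 3.0748) (11.6834, 14.383) (5.9333, 33) (0, 33)]  |A|=230.045
5. ⊥bis P7·P3 via (12.67,11.415): [(0, 3.0748) (11.6834, 14.383) (5.9333, 33) (0, 33)]  |A|=230.045
6. ⊥bis P7·P4 via (17.385,18.82): [(0, 3.0748) (11.6834, 14.383) (5.9333, 33) (0, 33)]  |A|=230.045
7. ⊥bis P7·P5 via (12.895,17.825): [(0, 3.0748) (11.6834, 14.383) (5.9333, 33) (0, 33)]  |A|=230.045
8. ⊥bis P7·P6 via (17.485,16.635): [(0, 3.0748) (11.6834, 14.383) (5.9333, 33) (0, 33)]  |A|=230.045
9. ⊥bis P7·P8 via (5.22,16.905): [(0, 22.2438) (0, 3.0748) (9.6296, 12.3951)]  |A|=92.2949
10. ⊥bis P7·P9 via (15.465,12.22): [(0, 22.2438) (0, 3.0748) (9.6296, 12.3951)]  |A|=92.2949
11. canonical 3-gon: [(0, 22.2438) (0, 3.0748) (9.6296, 12.3951)]
12. shoelace: 92.2949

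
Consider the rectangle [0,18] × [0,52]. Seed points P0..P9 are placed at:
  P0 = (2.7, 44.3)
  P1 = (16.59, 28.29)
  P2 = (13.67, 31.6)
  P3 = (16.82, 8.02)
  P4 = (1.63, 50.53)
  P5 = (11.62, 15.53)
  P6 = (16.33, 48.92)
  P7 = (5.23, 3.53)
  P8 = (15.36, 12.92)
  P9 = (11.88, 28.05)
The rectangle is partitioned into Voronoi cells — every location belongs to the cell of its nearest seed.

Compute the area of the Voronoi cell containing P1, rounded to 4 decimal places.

Area of P1's cell: 35.4674

1. box [0,18]×[0,52]: [(0, 0) (18, 0) (18, 52) (0, 52)]
2. ⊥bis P1·P0 via (9.645,36.295): [(0, 27.9272) (0, 0) (18, 0) (18, 43.5437)]  |A|=643.2374
3. ⊥bis P1·P2 via (15.13,29.945): [(0, 16.5977) (0, 0) (18, 0) (18, 32.4768)]  |A|=441.6708
4. ⊥bis P1·P3 via (16.705,18.155): [(1.5706, 17.9833) (18, 18.1697) (18, 32.4768)]  |A|=117.5286
5. ⊥bis P1·P4 via (9.11,39.41): [(1.5706, 17.9833) (18, 18.1697) (18, 32.4768)]  |A|=117.5286
6. ⊥bis P1·P5 via (14.105,21.91): [(8.4976, 24.0941) (18, 20.3929) (18, 32.4768)]  |A|=57.4132
7. ⊥bis P1·P6 via (16.46,38.605): [(8.4976, 24.0941) (18, 20.3929) (18, 32.4768)]  |A|=57.4132
8. ⊥bis P1·P7 via (10.91,15.91): [(8.4976, 24.0941) (18, 20.3929) (18, 32.4768)]  |A|=57.4132
9. ⊥bis P1·P8 via (15.975,20.605): [(8.4976, 24.0941) (17.8383, 20.4559) (18, 20.4429) (18, 32.4768)]  |A|=57.4091
10. ⊥bis P1·P9 via (14.235,28.17): [(14.1869, 29.1131) (14.5631, 21.7316) (17.8383, 20.4559) (18, 20.4429) (18, 32.4768)]  |A|=35.4674
11. canonical 5-gon: [(14.1869, 29.1131) (14.5631, 21.7316) (17.8383, 20.4559) (18, 20.4429) (18, 32.4768)]
12. shoelace: 35.4674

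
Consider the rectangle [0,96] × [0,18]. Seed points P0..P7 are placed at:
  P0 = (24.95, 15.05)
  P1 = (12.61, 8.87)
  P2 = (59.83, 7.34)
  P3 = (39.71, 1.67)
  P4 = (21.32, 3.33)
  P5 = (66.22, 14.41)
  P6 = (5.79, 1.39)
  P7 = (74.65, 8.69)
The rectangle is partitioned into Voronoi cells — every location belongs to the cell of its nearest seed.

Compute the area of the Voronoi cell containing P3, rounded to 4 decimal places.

Area of P3's cell: 261.8908

1. box [0,96]×[0,18]: [(0, 0) (96, 0) (96, 18) (0, 18)]
2. ⊥bis P3·P0 via (32.33,8.36): [(24.7516, 0) (96, 0) (96, 18) (41.0687, 18)]  |A|=1135.6171
3. ⊥bis P3·P1 via (26.16,5.27): [(24.7633, 0.0128) (24.7599, 0) (96, 0) (96, 18) (41.0687, 18)]  |A|=1135.617
4. ⊥bis P3·P2 via (49.77,4.505): [(24.7633, 0.0128) (24.7599, 0) (51.0396, 0) (45.967, 18) (41.0687, 18)]  |A|=280.6758
5. ⊥bis P3·P4 via (30.515,2.5): [(30.9017, 6.7844) (30.2893, 0) (51.0396, 0) (45.967, 18) (41.0687, 18)]  |A|=261.8908
6. ⊥bis P3·P5 via (52.965,8.04): [(30.9017, 6.7844) (30.2893, 0) (51.0396, 0) (45.967, 18) (41.0687, 18)]  |A|=261.8908
7. ⊥bis P3·P6 via (22.75,1.53): [(30.9017, 6.7844) (30.2893, 0) (51.0396, 0) (45.967, 18) (41.0687, 18)]  |A|=261.8908
8. ⊥bis P3·P7 via (57.18,5.18): [(30.9017, 6.7844) (30.2893, 0) (51.0396, 0) (45.967, 18) (41.0687, 18)]  |A|=261.8908
9. canonical 5-gon: [(30.9017, 6.7844) (30.2893, 0) (51.0396, 0) (45.967, 18) (41.0687, 18)]
10. shoelace: 261.8908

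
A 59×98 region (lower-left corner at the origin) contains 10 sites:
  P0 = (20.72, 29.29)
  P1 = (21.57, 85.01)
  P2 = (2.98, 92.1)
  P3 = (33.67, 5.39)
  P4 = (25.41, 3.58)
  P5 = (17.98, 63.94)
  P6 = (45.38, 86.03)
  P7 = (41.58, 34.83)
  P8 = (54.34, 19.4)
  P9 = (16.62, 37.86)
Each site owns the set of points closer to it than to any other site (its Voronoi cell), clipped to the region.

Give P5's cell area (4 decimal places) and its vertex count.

Area of P5's cell: 882.6464 (6 vertices)

1. box [0,59]×[0,98]: [(0, 0) (59, 0) (59, 98) (0, 98)]
2. ⊥bis P5·P0 via (19.35,46.615): [(0, 45.0849) (59, 49.7504) (59, 98) (0, 98)]  |A|=2984.3601
3. ⊥bis P5·P1 via (19.775,74.475): [(0, 77.8444) (0, 45.0849) (59, 49.7504) (59, 67.7917)]  |A|=1498.6227
4. ⊥bis P5·P2 via (10.48,78.02): [(7.6904, 76.534) (0, 72.4376) (0, 45.0849) (59, 49.7504) (59, 67.7917)]  |A|=1477.8329
5. ⊥bis P5·P3 via (25.825,34.665): [(7.6904, 76.534) (0, 72.4376) (0, 45.0849) (59, 49.7504) (59, 67.7917)]  |A|=1477.8329
6. ⊥bis P5·P4 via (21.695,33.76): [(7.6904, 76.534) (0, 72.4376) (0, 45.0849) (59, 49.7504) (59, 67.7917)]  |A|=1477.8329
7. ⊥bis P5·P6 via (31.68,74.985): [(34.0524, 72.0424) (7.6904, 76.534) (0, 72.4376) (0, 45.0849) (52.4423, 49.2318)]  |A|=1173.229
8. ⊥bis P5·P7 via (29.78,49.385): [(43.4101, 60.4352) (34.0524, 72.0424) (7.6904, 76.534) (0, 72.4376) (0, 45.0849) (27.1213, 47.2295)]  |A|=1022.346
9. ⊥bis P5·P8 via (36.16,41.67): [(43.4101, 60.4352) (34.0524, 72.0424) (7.6904, 76.534) (0, 72.4376) (0, 45.0849) (27.1213, 47.2295)]  |A|=1022.346
10. ⊥bis P5·P9 via (17.3,50.9): [(30.7815, 50.197) (43.4101, 60.4352) (34.0524, 72.0424) (7.6904, 76.534) (0, 72.4376) (0, 51.8021)]  |A|=882.6464
11. canonical 6-gon: [(30.7815, 50.197) (43.4101, 60.4352) (34.0524, 72.0424) (7.6904, 76.534) (0, 72.4376) (0, 51.8021)]
12. shoelace: 882.6464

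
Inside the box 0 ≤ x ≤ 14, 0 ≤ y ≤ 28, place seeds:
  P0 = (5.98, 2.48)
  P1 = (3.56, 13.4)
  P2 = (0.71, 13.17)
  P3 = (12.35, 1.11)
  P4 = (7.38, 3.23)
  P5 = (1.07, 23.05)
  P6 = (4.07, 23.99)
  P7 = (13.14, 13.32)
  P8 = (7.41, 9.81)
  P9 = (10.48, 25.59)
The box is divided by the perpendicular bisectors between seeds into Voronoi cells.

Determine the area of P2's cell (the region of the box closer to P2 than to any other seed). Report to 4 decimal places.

Area of P2's cell: 24.4608

1. box [0,14]×[0,28]: [(0, 0) (14, 0) (14, 28) (0, 28)]
2. ⊥bis P2·P0 via (3.345,7.825): [(0, 6.176) (14, 13.0777) (14, 28) (0, 28)]  |A|=257.224
3. ⊥bis P2·P1 via (2.135,13.285): [(0, 6.176) (2.6051, 7.4602) (0.9475, 28) (0, 28)]  |A|=38.157
4. ⊥bis P2·P3 via (6.53,7.14): [(0, 6.176) (2.6051, 7.4602) (0.9475, 28) (0, 28)]  |A|=38.157
5. ⊥bis P2·P4 via (4.045,8.2): [(0, 6.176) (2.6051, 7.4602) (0.9475, 28) (0, 28)]  |A|=38.157
6. ⊥bis P2·P5 via (0.89,18.11): [(0, 18.1424) (0, 6.176) (2.6051, 7.4602) (1.7481, 18.0787)]  |A|=24.8407
7. ⊥bis P2·P6 via (2.39,18.58): [(0, 18.1424) (0, 6.176) (2.6051, 7.4602) (1.7481, 18.0787)]  |A|=24.8407
8. ⊥bis P2·P7 via (6.925,13.245): [(0, 18.1424) (0, 6.176) (2.6051, 7.4602) (1.7481, 18.0787)]  |A|=24.8407
9. ⊥bis P2·P8 via (4.06,11.49): [(0, 18.1424) (0, 6.176) (1.8532, 7.0896) (2.5266, 8.4324) (1.7481, 18.0787)]  |A|=24.4608
10. ⊥bis P2·P9 via (5.595,19.38): [(0, 18.1424) (0, 6.176) (1.8532, 7.0896) (2.5266, 8.4324) (1.7481, 18.0787)]  |A|=24.4608
11. canonical 5-gon: [(0, 18.1424) (0, 6.176) (1.8532, 7.0896) (2.5266, 8.4324) (1.7481, 18.0787)]
12. shoelace: 24.4608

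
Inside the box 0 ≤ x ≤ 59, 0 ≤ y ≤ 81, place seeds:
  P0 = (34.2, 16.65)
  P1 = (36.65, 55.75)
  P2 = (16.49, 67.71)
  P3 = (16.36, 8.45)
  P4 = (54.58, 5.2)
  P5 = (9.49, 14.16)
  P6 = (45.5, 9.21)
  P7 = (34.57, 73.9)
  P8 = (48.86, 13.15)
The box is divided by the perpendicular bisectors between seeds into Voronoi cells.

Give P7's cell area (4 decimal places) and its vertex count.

1. box [0,59]×[0,81]: [(0, 0) (59, 0) (59, 81) (0, 81)]
2. ⊥bis P7·P0 via (34.385,45.275): [(0, 45.4972) (59, 45.1159) (59, 81) (0, 81)]  |A|=2105.9123
3. ⊥bis P7·P1 via (35.61,64.825): [(0, 60.7441) (59, 67.5055) (59, 81) (0, 81)]  |A|=995.6374
4. ⊥bis P7·P2 via (25.53,70.805): [(27.8806, 63.9392) (59, 67.5055) (59, 81) (22.0396, 81)]  |A|=525.2572
5. ⊥bis P7·P3 via (25.465,41.175): [(27.8806, 63.9392) (59, 67.5055) (59, 81) (22.0396, 81)]  |A|=525.2572
6. ⊥bis P7·P4 via (44.575,39.55): [(27.8806, 63.9392) (59, 67.5055) (59, 81) (22.0396, 81)]  |A|=525.2572
7. ⊥bis P7·P5 via (22.03,44.03): [(27.8806, 63.9392) (59, 67.5055) (59, 81) (22.0396, 81)]  |A|=525.2572
8. ⊥bis P7·P6 via (40.035,41.555): [(27.8806, 63.9392) (59, 67.5055) (59, 81) (22.0396, 81)]  |A|=525.2572
9. ⊥bis P7·P8 via (41.715,43.525): [(27.8806, 63.9392) (59, 67.5055) (59, 81) (22.0396, 81)]  |A|=525.2572
10. canonical 4-gon: [(27.8806, 63.9392) (59, 67.5055) (59, 81) (22.0396, 81)]
11. shoelace: 525.2572

Area of P7's cell: 525.2572 (4 vertices)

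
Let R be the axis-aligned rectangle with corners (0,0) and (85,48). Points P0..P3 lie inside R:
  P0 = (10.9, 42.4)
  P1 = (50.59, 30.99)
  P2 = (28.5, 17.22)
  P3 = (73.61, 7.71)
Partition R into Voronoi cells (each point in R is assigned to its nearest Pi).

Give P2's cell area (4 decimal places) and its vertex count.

Area of P2's cell: 1256.1227 (5 vertices)

1. box [0,85]×[0,48]: [(0, 0) (85, 0) (85, 48) (0, 48)]
2. ⊥bis P2·P0 via (19.7,29.81): [(0, 16.0403) (0, 0) (85, 0) (85, 48) (45.7241, 48)]  |A|=3349.3367
3. ⊥bis P2·P1 via (39.545,24.105): [(31.0454, 37.7401) (0, 16.0403) (0, 0) (54.5711, 0)]  |A|=1278.7484
4. ⊥bis P2·P3 via (51.055,12.465): [(49.9799, 7.3652) (31.0454, 37.7401) (0, 16.0403) (0, 0) (48.4272, 0)]  |A|=1256.1227
5. canonical 5-gon: [(49.9799, 7.3652) (31.0454, 37.7401) (0, 16.0403) (0, 0) (48.4272, 0)]
6. shoelace: 1256.1227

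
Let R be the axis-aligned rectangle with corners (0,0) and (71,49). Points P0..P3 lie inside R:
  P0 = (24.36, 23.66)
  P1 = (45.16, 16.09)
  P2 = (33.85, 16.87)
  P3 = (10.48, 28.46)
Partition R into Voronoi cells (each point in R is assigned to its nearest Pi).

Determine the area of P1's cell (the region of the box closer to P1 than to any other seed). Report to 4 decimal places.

Area of P1's cell: 1494.0377

1. box [0,71]×[0,49]: [(0, 0) (71, 0) (71, 49) (0, 49)]
2. ⊥bis P1·P0 via (34.76,19.875): [(27.5266, 0) (71, 0) (71, 49) (45.3598, 49)]  |A|=1693.2816
3. ⊥bis P1·P2 via (39.505,16.48): [(40.9033, 36.7548) (38.3684, 0) (71, 0) (71, 49) (45.3598, 49)]  |A|=1494.0377
4. ⊥bis P1·P3 via (27.82,22.275): [(40.9033, 36.7548) (38.3684, 0) (71, 0) (71, 49) (45.3598, 49)]  |A|=1494.0377
5. canonical 5-gon: [(40.9033, 36.7548) (38.3684, 0) (71, 0) (71, 49) (45.3598, 49)]
6. shoelace: 1494.0377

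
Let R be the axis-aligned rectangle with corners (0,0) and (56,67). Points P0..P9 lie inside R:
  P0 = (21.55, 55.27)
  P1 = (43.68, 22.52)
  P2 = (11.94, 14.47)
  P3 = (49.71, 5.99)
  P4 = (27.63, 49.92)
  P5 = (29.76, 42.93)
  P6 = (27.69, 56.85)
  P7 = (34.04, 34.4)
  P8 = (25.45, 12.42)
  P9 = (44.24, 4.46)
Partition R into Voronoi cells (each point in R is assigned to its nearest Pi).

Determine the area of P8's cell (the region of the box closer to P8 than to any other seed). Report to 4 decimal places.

1. box [0,56]×[0,67]: [(0, 0) (56, 0) (56, 67) (0, 67)]
2. ⊥bis P8·P0 via (23.5,33.845): [(0, 31.7061) (0, 0) (56, 0) (56, 36.803)]  |A|=1918.2558
3. ⊥bis P8·P1 via (34.565,17.47): [(25.3971, 34.0177) (0, 31.7061) (0, 0) (44.2439, 0)]  |A|=1155.1592
4. ⊥bis P8·P2 via (18.695,13.445): [(25.3971, 34.0177) (21.7665, 33.6872) (16.6549, 0) (44.2439, 0)]  |A|=529.5645
5. ⊥bis P8·P3 via (37.58,9.205): [(38.0861, 11.1146) (25.3971, 34.0177) (21.7665, 33.6872) (16.6549, 0) (35.1403, 0)]  |A|=478.9728
6. ⊥bis P8·P4 via (26.54,31.17): [(38.0861, 11.1146) (26.9892, 31.1439) (21.4297, 31.4671) (16.6549, 0) (35.1403, 0)]  |A|=467.2671
7. ⊥bis P8·P5 via (27.605,27.675): [(38.0861, 11.1146) (29.022, 27.4748) (20.9959, 28.6086) (16.6549, 0) (35.1403, 0)]  |A|=445.6795
8. ⊥bis P8·P6 via (26.57,34.635): [(38.0861, 11.1146) (29.022, 27.4748) (20.9959, 28.6086) (16.6549, 0) (35.1403, 0)]  |A|=445.6795
9. ⊥bis P8·P7 via (29.745,23.41): [(38.0861, 11.1146) (31.6966, 22.6473) (20.741, 26.9288) (16.6549, 0) (35.1403, 0)]  |A|=418.0754
10. ⊥bis P8·P9 via (34.845,8.44): [(36.8915, 13.2708) (31.6966, 22.6473) (20.741, 26.9288) (16.6549, 0) (31.2696, 0)]  |A|=382.5768
11. canonical 5-gon: [(36.8915, 13.2708) (31.6966, 22.6473) (20.741, 26.9288) (16.6549, 0) (31.2696, 0)]
12. shoelace: 382.5768

Area of P8's cell: 382.5768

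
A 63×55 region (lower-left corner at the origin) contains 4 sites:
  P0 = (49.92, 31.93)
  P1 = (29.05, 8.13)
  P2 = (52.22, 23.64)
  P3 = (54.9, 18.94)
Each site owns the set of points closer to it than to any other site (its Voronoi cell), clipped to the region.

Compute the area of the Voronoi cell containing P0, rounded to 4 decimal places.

Area of P0's cell: 1327.1297

1. box [0,63]×[0,55]: [(0, 0) (63, 0) (63, 55) (0, 55)]
2. ⊥bis P0·P1 via (39.485,20.03): [(0, 54.654) (62.3271, 0) (63, 0) (63, 55) (0, 55)]  |A|=1761.7872
3. ⊥bis P0·P2 via (51.07,27.785): [(0, 54.654) (35.5513, 23.4794) (63, 31.0949) (63, 55) (0, 55)]  |A|=1327.1297
4. ⊥bis P0·P3 via (52.41,25.435): [(0, 54.654) (35.5513, 23.4794) (63, 31.0949) (63, 55) (0, 55)]  |A|=1327.1297
5. canonical 5-gon: [(0, 54.654) (35.5513, 23.4794) (63, 31.0949) (63, 55) (0, 55)]
6. shoelace: 1327.1297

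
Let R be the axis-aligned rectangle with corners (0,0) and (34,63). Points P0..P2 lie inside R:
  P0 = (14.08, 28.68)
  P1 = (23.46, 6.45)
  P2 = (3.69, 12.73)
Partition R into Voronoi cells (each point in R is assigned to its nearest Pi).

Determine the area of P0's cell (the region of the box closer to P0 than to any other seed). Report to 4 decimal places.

Area of P0's cell: 1437.9588

1. box [0,34]×[0,63]: [(0, 0) (34, 0) (34, 63) (0, 63)]
2. ⊥bis P0·P1 via (18.77,17.565): [(0, 9.645) (34, 23.9913) (34, 63) (0, 63)]  |A|=1570.1831
3. ⊥bis P0·P2 via (8.885,20.705): [(0, 26.4928) (15.6963, 16.268) (34, 23.9913) (34, 63) (0, 63)]  |A|=1437.9588
4. canonical 5-gon: [(0, 26.4928) (15.6963, 16.268) (34, 23.9913) (34, 63) (0, 63)]
5. shoelace: 1437.9588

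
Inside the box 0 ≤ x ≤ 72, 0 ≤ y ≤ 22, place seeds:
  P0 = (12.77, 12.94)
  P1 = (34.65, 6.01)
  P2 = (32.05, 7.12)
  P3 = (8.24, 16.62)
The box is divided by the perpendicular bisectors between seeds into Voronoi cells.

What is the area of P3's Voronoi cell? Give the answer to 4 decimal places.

Area of P3's cell: 164.9420

1. box [0,72]×[0,22]: [(0, 0) (72, 0) (72, 22) (0, 22)]
2. ⊥bis P3·P0 via (10.505,14.78): [(0, 1.8486) (16.3703, 22) (0, 22)]  |A|=164.942
3. ⊥bis P3·P1 via (21.445,11.315): [(0, 1.8486) (16.3703, 22) (0, 22)]  |A|=164.942
4. ⊥bis P3·P2 via (20.145,11.87): [(0, 1.8486) (16.3703, 22) (0, 22)]  |A|=164.942
5. canonical 3-gon: [(0, 1.8486) (16.3703, 22) (0, 22)]
6. shoelace: 164.942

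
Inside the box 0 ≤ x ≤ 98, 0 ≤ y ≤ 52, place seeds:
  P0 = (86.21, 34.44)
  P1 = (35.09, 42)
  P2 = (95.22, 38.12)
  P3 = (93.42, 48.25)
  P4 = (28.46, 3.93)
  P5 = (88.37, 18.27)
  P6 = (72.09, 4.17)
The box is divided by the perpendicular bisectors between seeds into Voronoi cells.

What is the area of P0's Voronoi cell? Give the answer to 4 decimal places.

1. box [0,98]×[0,52]: [(0, 0) (98, 0) (98, 52) (0, 52)]
2. ⊥bis P0·P1 via (60.65,38.22): [(54.9977, 0) (98, 0) (98, 52) (62.6879, 52)]  |A|=2036.1735
3. ⊥bis P0·P2 via (90.715,36.28): [(54.9977, 0) (98, 0) (98, 18.4436) (84.2944, 52) (62.6879, 52)]  |A|=1806.2184
4. ⊥bis P0·P3 via (89.815,41.345): [(54.9977, 0) (98, 0) (98, 18.4436) (88.3295, 42.1206) (69.4065, 52) (62.6879, 52)]  |A|=1732.6761
5. ⊥bis P0·P4 via (57.335,19.185): [(57.7256, 18.4456) (67.4707, 0) (98, 0) (98, 18.4436) (88.3295, 42.1206) (69.4065, 52) (62.6879, 52)]  |A|=1617.6408
6. ⊥bis P0·P5 via (87.29,26.355): [(58.3231, 22.4856) (94.3818, 27.3023) (88.3295, 42.1206) (69.4065, 52) (62.6879, 52)]  |A|=714.887
7. ⊥bis P0·P6 via (79.15,19.305): [(59.2271, 28.5984) (69.2131, 23.9403) (94.3818, 27.3023) (88.3295, 42.1206) (69.4065, 52) (62.6879, 52)]  |A|=682.2602
8. canonical 6-gon: [(59.2271, 28.5984) (69.2131, 23.9403) (94.3818, 27.3023) (88.3295, 42.1206) (69.4065, 52) (62.6879, 52)]
9. shoelace: 682.2602

Area of P0's cell: 682.2602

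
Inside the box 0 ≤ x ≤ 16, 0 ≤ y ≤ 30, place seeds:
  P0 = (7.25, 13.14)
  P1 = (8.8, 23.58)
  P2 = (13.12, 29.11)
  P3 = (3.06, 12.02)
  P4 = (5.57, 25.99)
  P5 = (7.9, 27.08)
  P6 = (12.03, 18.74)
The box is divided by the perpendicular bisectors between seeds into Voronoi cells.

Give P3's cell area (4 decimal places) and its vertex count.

1. box [0,16]×[0,30]: [(0, 0) (16, 0) (16, 30) (0, 30)]
2. ⊥bis P3·P0 via (5.155,12.58): [(0, 0) (8.5177, 0) (0.4986, 30) (0, 30)]  |A|=135.2438
3. ⊥bis P3·P1 via (5.93,17.8): [(0, 20.7445) (0, 0) (8.5177, 0) (3.4275, 19.0426)]  |A|=116.6504
4. ⊥bis P3·P2 via (8.09,20.565): [(0, 20.7445) (0, 0) (8.5177, 0) (3.4275, 19.0426)]  |A|=116.6504
5. ⊥bis P3·P4 via (4.315,19.005): [(3.0429, 19.2336) (0, 19.7803) (0, 0) (8.5177, 0) (3.4275, 19.0426)]  |A|=115.1834
6. ⊥bis P3·P5 via (5.48,19.55): [(3.0429, 19.2336) (0, 19.7803) (0, 0) (8.5177, 0) (3.4275, 19.0426)]  |A|=115.1834
7. ⊥bis P3·P6 via (7.545,15.38): [(3.0429, 19.2336) (0, 19.7803) (0, 0) (8.5177, 0) (3.4275, 19.0426)]  |A|=115.1834
8. canonical 5-gon: [(3.0429, 19.2336) (0, 19.7803) (0, 0) (8.5177, 0) (3.4275, 19.0426)]
9. shoelace: 115.1834

Area of P3's cell: 115.1834 (5 vertices)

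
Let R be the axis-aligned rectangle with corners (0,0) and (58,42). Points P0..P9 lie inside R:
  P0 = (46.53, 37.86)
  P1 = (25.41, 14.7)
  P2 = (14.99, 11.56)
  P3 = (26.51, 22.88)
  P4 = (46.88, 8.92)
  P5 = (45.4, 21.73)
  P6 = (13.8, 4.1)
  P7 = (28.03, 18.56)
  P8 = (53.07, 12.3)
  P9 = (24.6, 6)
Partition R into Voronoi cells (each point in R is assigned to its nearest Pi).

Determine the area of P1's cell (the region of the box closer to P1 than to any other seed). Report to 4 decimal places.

Area of P1's cell: 92.1974

1. box [0,58]×[0,42]: [(0, 0) (58, 0) (58, 42) (0, 42)]
2. ⊥bis P1·P0 via (35.97,26.28): [(0, 0) (58, 0) (58, 6.1905) (18.7316, 42) (0, 42)]  |A|=1732.9083
3. ⊥bis P1·P2 via (20.2,13.13): [(24.1566, 0) (58, 0) (58, 6.1905) (18.7316, 42) (11.5002, 42)]  |A|=984.1144
4. ⊥bis P1·P3 via (25.96,18.79): [(18.1791, 19.8363) (24.1566, 0) (58, 0) (58, 6.1905) (47.3356, 15.9155)]  |A|=579.7869
5. ⊥bis P1·P4 via (36.145,11.81): [(37.6026, 17.2244) (18.1791, 19.8363) (24.1566, 0) (32.9656, 0)]  |A|=260.7035
6. ⊥bis P1·P5 via (35.405,18.215): [(36.8008, 14.246) (35.6616, 17.4854) (18.1791, 19.8363) (24.1566, 0) (32.9656, 0)]  |A|=257.7083
7. ⊥bis P1·P6 via (19.605,9.4): [(36.8008, 14.246) (35.6616, 17.4854) (18.1791, 19.8363) (22.1709, 6.5896) (28.1873, 0) (32.9656, 0)]  |A|=244.4283
8. ⊥bis P1·P7 via (26.72,16.63): [(35.786, 10.4764) (22.9392, 19.1962) (18.1791, 19.8363) (22.1709, 6.5896) (28.1873, 0) (32.9656, 0)]  |A|=196.1584
9. ⊥bis P1·P8 via (39.24,13.5): [(35.786, 10.4764) (22.9392, 19.1962) (18.1791, 19.8363) (22.1709, 6.5896) (28.1873, 0) (32.9656, 0)]  |A|=196.1584
10. ⊥bis P1·P9 via (25.005,10.35): [(35.4892, 9.3739) (35.786, 10.4764) (22.9392, 19.1962) (18.1791, 19.8363) (20.9232, 10.73)]  |A|=92.1974
11. canonical 5-gon: [(35.4892, 9.3739) (35.786, 10.4764) (22.9392, 19.1962) (18.1791, 19.8363) (20.9232, 10.73)]
12. shoelace: 92.1974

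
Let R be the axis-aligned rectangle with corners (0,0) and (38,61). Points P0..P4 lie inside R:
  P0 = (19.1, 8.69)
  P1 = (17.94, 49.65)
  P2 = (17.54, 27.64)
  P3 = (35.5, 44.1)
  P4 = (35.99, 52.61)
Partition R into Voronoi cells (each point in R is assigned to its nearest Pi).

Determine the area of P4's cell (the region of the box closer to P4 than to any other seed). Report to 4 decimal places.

1. box [0,38]×[0,61]: [(0, 0) (38, 0) (38, 61) (0, 61)]
2. ⊥bis P4·P0 via (27.545,30.65): [(0, 41.2428) (38, 26.6294) (38, 61) (0, 61)]  |A|=1028.4286
3. ⊥bis P4·P1 via (26.965,51.13): [(30.5105, 29.5096) (38, 26.6294) (38, 61) (25.3464, 61)]  |A|=327.9423
4. ⊥bis P4·P2 via (26.765,40.125): [(29.0461, 38.4395) (38, 31.8236) (38, 61) (25.3464, 61)]  |A|=273.3566
5. ⊥bis P4·P3 via (35.745,48.355): [(27.3407, 48.8389) (38, 48.2252) (38, 61) (25.3464, 61)]  |A|=145.0259
6. canonical 4-gon: [(27.3407, 48.8389) (38, 48.2252) (38, 61) (25.3464, 61)]
7. shoelace: 145.0259

Area of P4's cell: 145.0259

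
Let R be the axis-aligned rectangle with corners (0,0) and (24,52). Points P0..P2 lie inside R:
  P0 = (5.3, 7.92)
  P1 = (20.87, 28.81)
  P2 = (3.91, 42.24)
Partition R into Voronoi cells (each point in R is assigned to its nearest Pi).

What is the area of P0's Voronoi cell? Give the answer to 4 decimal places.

1. box [0,24]×[0,52]: [(0, 0) (24, 0) (24, 52) (0, 52)]
2. ⊥bis P0·P1 via (13.085,18.365): [(0, 28.1177) (0, 0) (24, 0) (24, 10.2297)]  |A|=460.1685
3. ⊥bis P0·P2 via (4.605,25.08): [(4.1029, 25.0597) (0, 24.8935) (0, 0) (24, 0) (24, 10.2297)]  |A|=453.5542
4. canonical 5-gon: [(4.1029, 25.0597) (0, 24.8935) (0, 0) (24, 0) (24, 10.2297)]
5. shoelace: 453.5542

Area of P0's cell: 453.5542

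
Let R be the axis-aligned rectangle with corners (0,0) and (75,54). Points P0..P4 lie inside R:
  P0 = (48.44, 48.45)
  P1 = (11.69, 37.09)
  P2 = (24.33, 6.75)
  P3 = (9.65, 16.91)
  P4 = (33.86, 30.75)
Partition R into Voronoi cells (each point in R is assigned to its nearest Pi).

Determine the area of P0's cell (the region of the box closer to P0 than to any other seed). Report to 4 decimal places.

1. box [0,75]×[0,54]: [(0, 0) (75, 0) (75, 54) (0, 54)]
2. ⊥bis P0·P1 via (30.065,42.77): [(43.2859, 0) (75, 0) (75, 54) (26.5936, 54)]  |A|=2163.2533
3. ⊥bis P0·P2 via (36.385,27.6): [(34.3994, 28.748) (75, 5.2737) (75, 54) (26.5936, 54)]  |A|=1600.3369
4. ⊥bis P0·P3 via (29.045,32.68): [(34.3994, 28.748) (75, 5.2737) (75, 54) (26.5936, 54)]  |A|=1600.3369
5. ⊥bis P0·P4 via (41.15,39.6): [(27.5929, 50.7674) (75, 11.7168) (75, 54) (26.5936, 54)]  |A|=1080.5023
6. canonical 4-gon: [(27.5929, 50.7674) (75, 11.7168) (75, 54) (26.5936, 54)]
7. shoelace: 1080.5023

Area of P0's cell: 1080.5023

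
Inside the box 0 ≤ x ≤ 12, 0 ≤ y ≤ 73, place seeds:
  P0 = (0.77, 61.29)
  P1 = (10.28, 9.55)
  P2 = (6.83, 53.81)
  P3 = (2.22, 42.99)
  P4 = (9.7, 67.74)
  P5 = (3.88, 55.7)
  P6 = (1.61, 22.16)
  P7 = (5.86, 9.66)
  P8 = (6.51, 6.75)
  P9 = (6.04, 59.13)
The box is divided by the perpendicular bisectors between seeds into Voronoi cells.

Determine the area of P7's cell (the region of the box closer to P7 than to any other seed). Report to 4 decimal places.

Area of P7's cell: 67.6254

1. box [0,12]×[0,73]: [(0, 0) (12, 0) (12, 73) (0, 73)]
2. ⊥bis P7·P0 via (3.315,35.475): [(0, 35.1482) (0, 0) (12, 0) (12, 36.3312)]  |A|=428.8764
3. ⊥bis P7·P1 via (8.07,9.605): [(8.7271, 36.0086) (0, 35.1482) (0, 0) (7.831, 0)]  |A|=294.3617
4. ⊥bis P7·P2 via (6.345,31.735): [(8.6195, 31.685) (0, 31.8744) (0, 0) (7.831, 0)]  |A|=261.4329
5. ⊥bis P7·P3 via (4.04,26.325): [(8.4982, 26.8119) (0, 25.8838) (0, 0) (7.831, 0)]  |A|=214.9646
6. ⊥bis P7·P4 via (7.78,38.7): [(8.4982, 26.8119) (0, 25.8838) (0, 0) (7.831, 0)]  |A|=214.9646
7. ⊥bis P7·P5 via (4.87,32.68): [(8.4982, 26.8119) (0, 25.8838) (0, 0) (7.831, 0)]  |A|=214.9646
8. ⊥bis P7·P6 via (3.735,15.91): [(8.2652, 17.4503) (0, 14.6401) (0, 0) (7.831, 0)]  |A|=128.8283
9. ⊥bis P7·P8 via (6.185,8.205): [(8.0455, 8.6206) (8.2652, 17.4503) (0, 14.6401) (0, 6.8235)]  |A|=67.6254
10. ⊥bis P7·P9 via (5.95,34.395): [(8.0455, 8.6206) (8.2652, 17.4503) (0, 14.6401) (0, 6.8235)]  |A|=67.6254
11. canonical 4-gon: [(8.0455, 8.6206) (8.2652, 17.4503) (0, 14.6401) (0, 6.8235)]
12. shoelace: 67.6254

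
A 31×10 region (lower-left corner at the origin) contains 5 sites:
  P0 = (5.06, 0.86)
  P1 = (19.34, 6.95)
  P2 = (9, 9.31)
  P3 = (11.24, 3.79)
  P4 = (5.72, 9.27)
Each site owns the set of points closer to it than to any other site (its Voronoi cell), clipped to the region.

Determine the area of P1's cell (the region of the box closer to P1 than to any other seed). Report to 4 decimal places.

Area of P1's cell: 154.6547

1. box [0,31]×[0,10]: [(0, 0) (31, 0) (31, 10) (0, 10)]
2. ⊥bis P1·P0 via (12.2,3.905): [(13.8654, 0) (31, 0) (31, 10) (9.6007, 10)]  |A|=192.6699
3. ⊥bis P1·P2 via (14.17,8.13): [(12.8551, 2.3689) (13.8654, 0) (31, 0) (31, 10) (14.5968, 10)]  |A|=173.6069
4. ⊥bis P1·P3 via (15.29,5.37): [(14.186, 8.2) (17.385, 0) (31, 0) (31, 10) (14.5968, 10)]  |A|=154.6547
5. ⊥bis P1·P4 via (12.53,8.11): [(14.186, 8.2) (17.385, 0) (31, 0) (31, 10) (14.5968, 10)]  |A|=154.6547
6. canonical 5-gon: [(14.186, 8.2) (17.385, 0) (31, 0) (31, 10) (14.5968, 10)]
7. shoelace: 154.6547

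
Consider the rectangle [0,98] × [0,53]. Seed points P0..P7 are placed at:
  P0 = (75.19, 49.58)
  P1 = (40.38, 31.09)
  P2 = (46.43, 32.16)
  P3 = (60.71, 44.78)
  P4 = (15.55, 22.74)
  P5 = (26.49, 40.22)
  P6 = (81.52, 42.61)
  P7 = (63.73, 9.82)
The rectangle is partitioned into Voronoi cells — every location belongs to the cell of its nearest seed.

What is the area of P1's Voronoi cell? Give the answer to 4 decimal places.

1. box [0,98]×[0,53]: [(0, 0) (98, 0) (98, 53) (0, 53)]
2. ⊥bis P1·P0 via (57.785,40.335): [(0, 0) (79.2097, 0) (51.0577, 53) (0, 53)]  |A|=3452.0875
3. ⊥bis P1·P2 via (43.405,31.625): [(0, 0) (48.9982, 0) (39.6246, 53) (0, 53)]  |A|=2348.5045
4. ⊥bis P1·P3 via (50.545,37.935): [(0, 0) (48.9982, 0) (39.6246, 53) (0, 53)]  |A|=2348.5045
5. ⊥bis P1·P4 via (27.965,26.915): [(37.0162, 0) (48.9982, 0) (39.6246, 53) (19.193, 53)]  |A|=858.9628
6. ⊥bis P1·P5 via (33.435,35.655): [(27.872, 27.1916) (37.0162, 0) (48.9982, 0) (40.7295, 46.7526)]  |A|=544.3392
7. ⊥bis P1·P6 via (60.95,36.85): [(27.872, 27.1916) (37.0162, 0) (48.9982, 0) (40.7295, 46.7526)]  |A|=544.3392
8. ⊥bis P1·P7 via (52.055,20.455): [(27.872, 27.1916) (36.0471, 2.8817) (46.4657, 14.3191) (40.7295, 46.7526)]  |A|=437.9998
9. canonical 4-gon: [(27.872, 27.1916) (36.0471, 2.8817) (46.4657, 14.3191) (40.7295, 46.7526)]
10. shoelace: 437.9998

Area of P1's cell: 437.9998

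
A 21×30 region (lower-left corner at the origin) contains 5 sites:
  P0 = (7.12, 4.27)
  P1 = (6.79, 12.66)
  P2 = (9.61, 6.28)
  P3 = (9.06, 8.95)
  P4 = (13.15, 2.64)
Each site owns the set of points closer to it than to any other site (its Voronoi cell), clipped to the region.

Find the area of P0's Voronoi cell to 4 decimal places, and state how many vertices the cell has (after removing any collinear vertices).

1. box [0,21]×[0,30]: [(0, 0) (21, 0) (21, 30) (0, 30)]
2. ⊥bis P0·P1 via (6.955,8.465): [(0, 8.1914) (0, 0) (21, 0) (21, 9.0174)]  |A|=180.6931
3. ⊥bis P0·P2 via (8.365,5.275): [(5.8258, 8.4206) (0, 8.1914) (0, 0) (12.6231, 0)]  |A|=77.0079
4. ⊥bis P0·P3 via (8.09,6.61): [(6.8837, 7.11) (3.9045, 8.345) (0, 8.1914) (0, 0) (12.6231, 0)]  |A|=75.709
5. ⊥bis P0·P4 via (10.135,3.455): [(10.0595, 3.1758) (6.8837, 7.11) (3.9045, 8.345) (0, 8.1914) (0, 0) (9.2011, 0)]  |A|=70.2751
6. canonical 6-gon: [(10.0595, 3.1758) (6.8837, 7.11) (3.9045, 8.345) (0, 8.1914) (0, 0) (9.2011, 0)]
7. shoelace: 70.2751

Area of P0's cell: 70.2751 (6 vertices)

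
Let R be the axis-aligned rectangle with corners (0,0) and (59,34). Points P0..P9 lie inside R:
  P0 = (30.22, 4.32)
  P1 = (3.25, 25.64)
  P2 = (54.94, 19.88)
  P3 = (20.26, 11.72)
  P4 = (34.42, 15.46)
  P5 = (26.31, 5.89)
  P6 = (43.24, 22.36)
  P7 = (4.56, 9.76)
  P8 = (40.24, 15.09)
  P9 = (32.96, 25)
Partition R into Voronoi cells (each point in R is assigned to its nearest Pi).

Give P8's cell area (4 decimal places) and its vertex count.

1. box [0,59]×[0,34]: [(0, 0) (59, 0) (59, 34) (0, 34)]
2. ⊥bis P8·P0 via (35.23,9.705): [(45.6614, 0) (59, 0) (59, 34) (9.1165, 34)]  |A|=1074.7751
3. ⊥bis P8·P1 via (21.745,20.365): [(22.1701, 21.8554) (45.6614, 0) (59, 0) (59, 34) (25.6339, 34)]  |A|=974.4771
4. ⊥bis P8·P2 via (47.59,17.485): [(22.1701, 21.8554) (45.6614, 0) (53.2875, 0) (42.2086, 34) (25.6339, 34)]  |A|=591.9104
5. ⊥bis P8·P3 via (30.25,13.405): [(30.0633, 14.5119) (45.6614, 0) (53.2875, 0) (42.2086, 34) (26.7763, 34)]  |A|=520.1309
6. ⊥bis P8·P4 via (37.33,15.275): [(36.8784, 8.1714) (45.6614, 0) (53.2875, 0) (42.2086, 34) (38.5204, 34)]  |A|=312.4774
7. ⊥bis P8·P5 via (33.275,10.49): [(36.8784, 8.1714) (45.6614, 0) (53.2875, 0) (42.2086, 34) (38.5204, 34)]  |A|=312.4774
8. ⊥bis P8·P6 via (41.74,18.725): [(37.6565, 20.4101) (36.8784, 8.1714) (45.6614, 0) (53.2875, 0) (48.032, 16.1286)]  |A|=207.1703
9. ⊥bis P8·P7 via (22.4,12.425): [(37.6565, 20.4101) (36.8784, 8.1714) (45.6614, 0) (53.2875, 0) (48.032, 16.1286)]  |A|=207.1703
10. ⊥bis P8·P9 via (36.6,20.045): [(37.6565, 20.4101) (36.8784, 8.1714) (45.6614, 0) (53.2875, 0) (48.032, 16.1286)]  |A|=207.1703
11. canonical 5-gon: [(37.6565, 20.4101) (36.8784, 8.1714) (45.6614, 0) (53.2875, 0) (48.032, 16.1286)]
12. shoelace: 207.1703

Area of P8's cell: 207.1703 (5 vertices)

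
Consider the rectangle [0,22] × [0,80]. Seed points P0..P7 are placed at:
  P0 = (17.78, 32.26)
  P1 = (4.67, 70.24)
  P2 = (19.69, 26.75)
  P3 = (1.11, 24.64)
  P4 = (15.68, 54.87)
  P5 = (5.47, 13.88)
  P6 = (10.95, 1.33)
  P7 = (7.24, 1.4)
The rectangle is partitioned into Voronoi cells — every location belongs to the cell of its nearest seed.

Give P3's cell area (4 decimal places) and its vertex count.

1. box [0,22]×[0,80]: [(0, 0) (22, 0) (22, 80) (0, 80)]
2. ⊥bis P3·P0 via (9.445,28.45): [(0, 49.1125) (0, 0) (22, 0) (22, 0.9839)]  |A|=551.06
3. ⊥bis P3·P1 via (2.89,47.44): [(0.6858, 47.6121) (0, 47.6656) (0, 0) (22, 0) (22, 0.9839)]  |A|=550.5638
4. ⊥bis P3·P2 via (10.4,25.695): [(10.2994, 26.5809) (0.6858, 47.6121) (0, 47.6656) (0, 0) (13.318, 0)]  |A|=429.4203
5. ⊥bis P3·P4 via (8.395,39.755): [(10.2994, 26.5809) (3.1139, 42.3003) (0, 43.8012) (0, 0) (13.318, 0)]  |A|=421.6471
6. ⊥bis P3·P5 via (3.29,19.26): [(10.7858, 22.2974) (10.2994, 26.5809) (3.1139, 42.3003) (0, 43.8012) (0, 17.9269)]  |A|=176.4907
7. ⊥bis P3·P6 via (6.03,12.985): [(10.7858, 22.2974) (10.2994, 26.5809) (3.1139, 42.3003) (0, 43.8012) (0, 17.9269)]  |A|=176.4907
8. ⊥bis P3·P7 via (4.175,13.02): [(10.7858, 22.2974) (10.2994, 26.5809) (3.1139, 42.3003) (0, 43.8012) (0, 17.9269)]  |A|=176.4907
9. canonical 5-gon: [(10.7858, 22.2974) (10.2994, 26.5809) (3.1139, 42.3003) (0, 43.8012) (0, 17.9269)]
10. shoelace: 176.4907

Area of P3's cell: 176.4907 (5 vertices)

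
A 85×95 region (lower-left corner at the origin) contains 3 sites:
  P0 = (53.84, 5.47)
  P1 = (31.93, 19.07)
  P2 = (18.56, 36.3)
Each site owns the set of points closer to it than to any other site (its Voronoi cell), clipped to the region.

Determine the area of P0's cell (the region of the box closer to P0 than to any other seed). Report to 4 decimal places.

Area of P0's cell: 1979.8863

1. box [0,85]×[0,95]: [(0, 0) (85, 0) (85, 95) (0, 95)]
2. ⊥bis P0·P1 via (42.885,12.27): [(35.2688, 0) (85, 0) (85, 80.1185)]  |A|=1992.1966
3. ⊥bis P0·P2 via (36.2,20.885): [(77.7367, 68.4171) (35.2688, 0) (85, 0) (85, 76.7288)]  |A|=1979.8863
4. canonical 4-gon: [(77.7367, 68.4171) (35.2688, 0) (85, 0) (85, 76.7288)]
5. shoelace: 1979.8863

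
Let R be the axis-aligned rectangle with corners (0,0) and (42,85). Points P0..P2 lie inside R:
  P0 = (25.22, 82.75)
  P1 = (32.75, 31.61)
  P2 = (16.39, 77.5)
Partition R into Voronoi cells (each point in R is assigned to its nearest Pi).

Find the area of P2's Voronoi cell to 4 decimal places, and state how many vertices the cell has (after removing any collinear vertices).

Area of P2's cell: 909.0800 (4 vertices)

1. box [0,42]×[0,85]: [(0, 0) (42, 0) (42, 85) (0, 85)]
2. ⊥bis P2·P0 via (20.805,80.125): [(0, 0) (42, 0) (42, 44.477) (17.9065, 85) (0, 85)]  |A|=3081.8299
3. ⊥bis P2·P1 via (24.57,54.555): [(0, 45.7957) (34.0076, 57.9195) (17.9065, 85) (0, 85)]  |A|=909.08
4. canonical 4-gon: [(0, 45.7957) (34.0076, 57.9195) (17.9065, 85) (0, 85)]
5. shoelace: 909.08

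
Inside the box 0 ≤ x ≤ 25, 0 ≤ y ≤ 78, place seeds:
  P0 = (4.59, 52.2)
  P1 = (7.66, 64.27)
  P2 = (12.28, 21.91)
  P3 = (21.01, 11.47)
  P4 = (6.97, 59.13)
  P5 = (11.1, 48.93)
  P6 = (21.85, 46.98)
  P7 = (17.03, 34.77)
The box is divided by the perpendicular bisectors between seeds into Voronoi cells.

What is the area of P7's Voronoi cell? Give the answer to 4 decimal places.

Area of P7's cell: 264.4972

1. box [0,25]×[0,78]: [(0, 0) (25, 0) (25, 78) (0, 78)]
2. ⊥bis P7·P0 via (10.81,43.485): [(0, 35.7698) (0, 0) (25, 0) (25, 53.6126)]  |A|=1117.2793
3. ⊥bis P7·P1 via (12.345,49.52): [(24.8157, 53.481) (0, 35.7698) (0, 0) (25, 0) (25, 53.5396)]  |A|=1117.2726
4. ⊥bis P7·P2 via (14.655,28.34): [(24.8157, 53.481) (0, 35.7698) (0, 33.753) (25, 24.5189) (25, 53.5396)]  |A|=388.8732
5. ⊥bis P7·P3 via (19.02,23.12): [(24.8157, 53.481) (0, 35.7698) (0, 33.753) (25, 24.5189) (25, 53.5396)]  |A|=388.8732
6. ⊥bis P7·P4 via (12,46.95): [(20.6975, 50.5418) (0, 35.7698) (0, 33.753) (25, 24.5189) (25, 52.3186)]  |A|=386.0963
7. ⊥bis P7·P5 via (14.065,41.85): [(0.6443, 36.2296) (0, 35.7698) (0, 33.753) (25, 24.5189) (25, 46.4294)]  |A|=301.4044
8. ⊥bis P7·P6 via (19.44,40.875): [(15.4747, 42.4403) (0.6443, 36.2296) (0, 35.7698) (0, 33.753) (25, 24.5189) (25, 38.6801)]  |A|=264.4972
9. canonical 6-gon: [(15.4747, 42.4403) (0.6443, 36.2296) (0, 35.7698) (0, 33.753) (25, 24.5189) (25, 38.6801)]
10. shoelace: 264.4972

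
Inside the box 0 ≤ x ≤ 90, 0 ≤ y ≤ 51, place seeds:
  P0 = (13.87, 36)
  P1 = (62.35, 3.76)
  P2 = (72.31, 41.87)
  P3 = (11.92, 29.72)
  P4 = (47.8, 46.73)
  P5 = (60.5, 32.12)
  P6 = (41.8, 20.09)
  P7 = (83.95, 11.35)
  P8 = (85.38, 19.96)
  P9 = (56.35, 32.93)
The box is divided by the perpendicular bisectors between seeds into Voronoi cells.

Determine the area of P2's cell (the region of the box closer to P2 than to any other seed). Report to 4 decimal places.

1. box [0,90]×[0,51]: [(0, 0) (90, 0) (90, 51) (0, 51)]
2. ⊥bis P2·P0 via (43.09,38.935): [(47.0008, 0) (90, 0) (90, 51) (41.8781, 51)]  |A|=2323.5867
3. ⊥bis P2·P1 via (67.33,22.815): [(44.0993, 28.8863) (90, 16.8902) (90, 51) (41.8781, 51)]  |A|=1314.9068
4. ⊥bis P2·P3 via (42.115,35.795): [(44.0993, 28.8863) (90, 16.8902) (90, 51) (41.8781, 51)]  |A|=1314.9068
5. ⊥bis P2·P4 via (60.055,44.3): [(56.3631, 25.6812) (90, 16.8902) (90, 51) (61.3835, 51)]  |A|=935.9407
6. ⊥bis P2·P5 via (66.405,36.995): [(60.1168, 44.6118) (81.0779, 19.222) (90, 16.8902) (90, 51) (61.3835, 51)]  |A|=689.8857
7. ⊥bis P2·P6 via (57.055,30.98): [(60.1168, 44.6118) (81.0779, 19.222) (90, 16.8902) (90, 51) (61.3835, 51)]  |A|=689.8857
8. ⊥bis P2·P7 via (78.13,26.61): [(60.1168, 44.6118) (75.7332, 25.6959) (90, 31.1371) (90, 51) (61.3835, 51)]  |A|=565.6081
9. ⊥bis P2·P8 via (78.845,30.915): [(60.1168, 44.6118) (73.8731, 27.9491) (90, 37.5693) (90, 51) (61.3835, 51)]  |A|=492.6085
10. ⊥bis P2·P9 via (64.33,37.4): [(60.1622, 44.8405) (60.6565, 43.958) (73.8731, 27.9491) (90, 37.5693) (90, 51) (61.3835, 51)]  |A|=492.532
11. canonical 6-gon: [(60.1622, 44.8405) (60.6565, 43.958) (73.8731, 27.9491) (90, 37.5693) (90, 51) (61.3835, 51)]
12. shoelace: 492.532

Area of P2's cell: 492.5320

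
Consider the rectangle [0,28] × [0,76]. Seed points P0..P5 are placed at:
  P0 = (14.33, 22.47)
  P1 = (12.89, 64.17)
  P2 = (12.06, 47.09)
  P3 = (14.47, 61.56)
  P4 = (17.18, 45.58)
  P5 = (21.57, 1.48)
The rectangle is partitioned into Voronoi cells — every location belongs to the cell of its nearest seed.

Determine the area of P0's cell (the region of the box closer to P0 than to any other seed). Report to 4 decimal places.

1. box [0,28]×[0,76]: [(0, 0) (28, 0) (28, 76) (0, 76)]
2. ⊥bis P0·P1 via (13.61,43.32): [(0, 42.85) (0, 0) (28, 0) (28, 43.8169)]  |A|=1213.3371
3. ⊥bis P0·P2 via (13.195,34.78): [(0, 33.5634) (0, 0) (28, 0) (28, 36.145)]  |A|=975.9182
4. ⊥bis P0·P3 via (14.4,42.015): [(0, 33.5634) (0, 0) (28, 0) (28, 36.145)]  |A|=975.9182
5. ⊥bis P0·P4 via (15.755,34.025): [(11.1568, 34.5921) (0, 33.5634) (0, 0) (28, 0) (28, 32.5149)]  |A|=945.3466
6. ⊥bis P0·P5 via (17.95,11.975): [(11.1568, 34.5921) (0, 33.5634) (0, 5.7836) (28, 15.4415) (28, 32.5149)]  |A|=648.1954
7. canonical 5-gon: [(11.1568, 34.5921) (0, 33.5634) (0, 5.7836) (28, 15.4415) (28, 32.5149)]
8. shoelace: 648.1954

Area of P0's cell: 648.1954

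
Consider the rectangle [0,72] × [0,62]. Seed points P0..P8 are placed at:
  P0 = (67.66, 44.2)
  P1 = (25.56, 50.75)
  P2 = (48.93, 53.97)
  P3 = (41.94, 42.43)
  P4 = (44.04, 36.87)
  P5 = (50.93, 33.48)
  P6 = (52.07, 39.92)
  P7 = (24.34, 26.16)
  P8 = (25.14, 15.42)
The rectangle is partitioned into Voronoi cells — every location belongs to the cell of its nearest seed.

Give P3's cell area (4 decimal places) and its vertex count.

1. box [0,72]×[0,62]: [(0, 0) (72, 0) (72, 62) (0, 62)]
2. ⊥bis P3·P0 via (54.8,43.315): [(0, 0) (57.7809, 0) (53.5141, 62) (0, 62)]  |A|=3450.1446
3. ⊥bis P3·P1 via (33.75,46.59): [(10.0852, 0) (57.7809, 0) (53.5141, 62) (41.5773, 62)]  |A|=1848.6059
4. ⊥bis P3·P2 via (45.435,48.2): [(37.1246, 53.2338) (10.0852, 0) (57.7809, 0) (54.8566, 42.4932)]  |A|=1630.5476
5. ⊥bis P3·P4 via (42.99,39.65): [(53.1901, 43.5026) (37.1246, 53.2338) (27.1946, 33.6841)]  |A|=205.3528
6. ⊥bis P3·P5 via (46.435,37.955): [(51.2153, 42.7567) (52.4214, 43.9682) (37.1246, 53.2338) (27.1946, 33.6841)]  |A|=204.6064
7. ⊥bis P3·P6 via (47.005,41.175): [(47.0027, 41.1656) (48.3136, 46.4564) (37.1246, 53.2338) (27.1946, 33.6841)]  |A|=190.5164
8. ⊥bis P3·P7 via (33.14,34.295): [(32.0199, 35.5066) (47.0027, 41.1656) (48.3136, 46.4564) (37.1246, 53.2338) (29.5032, 38.2291)]  |A|=181.6546
9. ⊥bis P3·P8 via (33.54,28.925): [(32.0199, 35.5066) (47.0027, 41.1656) (48.3136, 46.4564) (37.1246, 53.2338) (29.5032, 38.2291)]  |A|=181.6546
10. canonical 5-gon: [(32.0199, 35.5066) (47.0027, 41.1656) (48.3136, 46.4564) (37.1246, 53.2338) (29.5032, 38.2291)]
11. shoelace: 181.6546

Area of P3's cell: 181.6546 (5 vertices)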